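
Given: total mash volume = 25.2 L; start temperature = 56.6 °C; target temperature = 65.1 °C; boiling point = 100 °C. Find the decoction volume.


V_dec = V_total·(T_target − T_start)/(T_boil − T_start)
V_dec = 25.2·(65.1 − 56.6)/(100 − 56.6)

4.9355 L


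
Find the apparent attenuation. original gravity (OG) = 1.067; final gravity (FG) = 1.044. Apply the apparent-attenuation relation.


AA = (OG − FG)/(OG − 1) · 100
AA = (1.067 − 1.044)/(1.067 − 1) · 100

34.3284 %


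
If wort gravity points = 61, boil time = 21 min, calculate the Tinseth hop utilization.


U = 1.65·0.000125^(GP/1000) · (1 − e^(−0.04·t))/4.15
bigness = 1.65·0.000125^(61/1000) = 0.9537
boil_factor = (1 − e^(−0.04·21))/4.15 = 0.1369
U = 0.9537 · 0.1369

0.1306


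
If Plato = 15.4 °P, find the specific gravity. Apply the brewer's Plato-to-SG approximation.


SG = 259/(259 − P)
SG = 259/(259 − 15.4)

1.0632


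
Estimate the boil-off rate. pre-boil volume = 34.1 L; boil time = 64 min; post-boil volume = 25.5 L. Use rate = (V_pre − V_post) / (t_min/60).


rate = (34.1 − 25.5) / (64/60)

8.0625 L/hr


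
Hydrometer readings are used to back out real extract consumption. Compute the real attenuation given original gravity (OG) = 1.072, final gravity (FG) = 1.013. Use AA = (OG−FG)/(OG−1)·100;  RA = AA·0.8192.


AA = (1.072 − 1.013)/(1.072 − 1)·100 = 81.9444
RA = 81.9444·0.8192

67.1289 %


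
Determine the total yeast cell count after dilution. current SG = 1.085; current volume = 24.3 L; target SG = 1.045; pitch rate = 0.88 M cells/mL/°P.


V_w = V·((SG_c−1)/(SG_t−1)−1);  °P = 259 − 259/SG_t;  cells = rate·(V+V_w)·°P
V_w = 24.3·((1.085−1)/(1.045−1)−1) = 21.6000
V_final = 24.3 + 21.6000 = 45.9000
°P = 259 − 259/1.045 = 11.1531
cells = 0.88·45.9000·11.1531

450.4964 billion cells


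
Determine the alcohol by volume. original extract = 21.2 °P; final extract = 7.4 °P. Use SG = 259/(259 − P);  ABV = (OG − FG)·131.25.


OG = 259/(259 − 21.2) = 1.0892
FG = 259/(259 − 7.4) = 1.0294
ABV = (1.0892 − 1.0294)·131.25

7.8407 % ABV


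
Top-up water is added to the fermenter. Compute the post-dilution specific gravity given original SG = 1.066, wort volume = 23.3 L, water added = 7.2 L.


SG_new = 1 + (SG_old − 1)·V_old/(V_old + V_water)
pts = (1.066 − 1)·1000·23.3/(23.3 + 7.2) = 50.4197
SG_new = 1 + 50.4197/1000

1.0504


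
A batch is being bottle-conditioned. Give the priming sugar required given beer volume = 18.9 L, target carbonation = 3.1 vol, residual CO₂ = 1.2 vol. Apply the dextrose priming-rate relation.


sugar = (target − residual)·4.0·V
sugar = (3.1 − 1.2)·4.0·18.9

143.6400 g


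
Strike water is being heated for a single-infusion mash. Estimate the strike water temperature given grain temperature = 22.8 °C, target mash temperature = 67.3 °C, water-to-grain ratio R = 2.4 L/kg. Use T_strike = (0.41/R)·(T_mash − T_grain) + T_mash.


T_strike = (0.41/2.4)·(67.3 − 22.8) + 67.3

74.9021 °C


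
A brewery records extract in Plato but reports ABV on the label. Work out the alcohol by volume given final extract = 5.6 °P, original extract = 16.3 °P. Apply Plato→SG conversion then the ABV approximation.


SG = 259/(259 − P);  ABV = (OG − FG)·131.25
OG = 259/(259 − 16.3) = 1.0672
FG = 259/(259 − 5.6) = 1.0221
ABV = (1.0672 − 1.0221)·131.25

5.9143 % ABV


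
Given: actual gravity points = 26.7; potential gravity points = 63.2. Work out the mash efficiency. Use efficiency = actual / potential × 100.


efficiency = 26.7 / 63.2 × 100

42.2468 %


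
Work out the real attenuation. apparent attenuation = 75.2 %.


RA = AA · 0.8192
RA = 75.2 · 0.8192

61.6038 %


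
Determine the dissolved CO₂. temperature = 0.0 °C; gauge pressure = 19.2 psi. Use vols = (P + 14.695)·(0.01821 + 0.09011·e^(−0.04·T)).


vols = (19.2 + 14.695)·(0.01821 + 0.09011·e^(−0.04·0.0))

3.6715 volumes


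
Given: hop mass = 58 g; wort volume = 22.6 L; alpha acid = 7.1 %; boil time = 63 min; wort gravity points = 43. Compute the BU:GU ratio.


U = 1.65·0.000125^(GP/1000)·(1−e^(−0.04t))/4.15;  IBU = (α/100)·m·U·1000/V;  BU:GU = IBU/GP
U = 1.65·0.000125^(43/1000)·(1−e^(−0.04·63))/4.15 = 0.2484
IBU = (7.1/100)·58·0.2484·1000/22.6 = 45.2639
BU:GU = 45.2639/43

1.0526


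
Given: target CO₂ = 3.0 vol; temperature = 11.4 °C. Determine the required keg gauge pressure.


psi = vols/(0.01821 + 0.09011·e^(−0.04·T)) − 14.695
psi = 3.0/(0.01821 + 0.09011·e^(−0.04·11.4)) − 14.695

25.1335 psi


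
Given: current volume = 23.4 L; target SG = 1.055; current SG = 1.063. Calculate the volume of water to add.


V_water = V·((SG_curr − 1)/(SG_target − 1) − 1)
V_water = 23.4·((1.063 − 1)/(1.055 − 1) − 1)

3.4036 L


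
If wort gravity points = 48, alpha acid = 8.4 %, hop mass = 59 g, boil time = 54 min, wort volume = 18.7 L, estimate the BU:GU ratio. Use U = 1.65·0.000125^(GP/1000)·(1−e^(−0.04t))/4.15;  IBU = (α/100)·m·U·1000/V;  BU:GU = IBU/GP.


U = 1.65·0.000125^(48/1000)·(1−e^(−0.04·54))/4.15 = 0.2285
IBU = (8.4/100)·59·0.2285·1000/18.7 = 60.5565
BU:GU = 60.5565/48

1.2616


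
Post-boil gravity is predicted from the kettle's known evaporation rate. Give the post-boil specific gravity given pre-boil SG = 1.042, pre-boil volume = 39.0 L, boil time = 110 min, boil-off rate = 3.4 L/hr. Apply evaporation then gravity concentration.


V_post = V_pre − rate·(t/60);  SG_post = 1 + (SG_pre−1)·V_pre/V_post
V_post = 39.0 − 3.4·(110/60) = 32.7667
SG_post = 1 + (1.042 − 1)·39.0/32.7667

1.0500


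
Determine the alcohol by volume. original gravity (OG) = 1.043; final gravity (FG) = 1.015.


ABV = (OG − FG) · 131.25
ABV = (1.043 − 1.015) · 131.25

3.6750 % ABV


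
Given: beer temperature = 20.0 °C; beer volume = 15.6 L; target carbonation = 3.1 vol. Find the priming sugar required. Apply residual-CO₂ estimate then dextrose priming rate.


residual = 14.695·(0.01821 + 0.09011·e^(−0.04·T));  sugar = (target − residual)·4.0·V
residual = 14.695·(0.01821 + 0.09011·e^(−0.04·20.0)) = 0.8626
sugar = (3.1 − 0.8626)·4.0·15.6

139.6149 g


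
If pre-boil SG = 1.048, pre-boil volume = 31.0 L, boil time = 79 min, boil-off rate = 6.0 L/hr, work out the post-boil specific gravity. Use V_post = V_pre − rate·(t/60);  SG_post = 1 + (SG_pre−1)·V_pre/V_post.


V_post = 31.0 − 6.0·(79/60) = 23.1000
SG_post = 1 + (1.048 − 1)·31.0/23.1000

1.0644


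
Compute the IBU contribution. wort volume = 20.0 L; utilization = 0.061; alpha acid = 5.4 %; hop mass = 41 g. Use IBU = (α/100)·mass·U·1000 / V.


IBU = (5.4/100)·41·0.061·1000 / 20.0

6.7527 IBU


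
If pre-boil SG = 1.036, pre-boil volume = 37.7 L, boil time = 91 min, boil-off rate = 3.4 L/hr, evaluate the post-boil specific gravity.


V_post = V_pre − rate·(t/60);  SG_post = 1 + (SG_pre−1)·V_pre/V_post
V_post = 37.7 − 3.4·(91/60) = 32.5433
SG_post = 1 + (1.036 − 1)·37.7/32.5433

1.0417


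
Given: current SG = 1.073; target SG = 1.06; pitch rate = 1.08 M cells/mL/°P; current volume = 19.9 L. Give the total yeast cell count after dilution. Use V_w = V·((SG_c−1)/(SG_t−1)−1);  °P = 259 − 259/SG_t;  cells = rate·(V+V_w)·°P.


V_w = 19.9·((1.073−1)/(1.06−1)−1) = 4.3117
V_final = 19.9 + 4.3117 = 24.2117
°P = 259 − 259/1.06 = 14.6604
cells = 1.08·24.2117·14.6604

383.3483 billion cells


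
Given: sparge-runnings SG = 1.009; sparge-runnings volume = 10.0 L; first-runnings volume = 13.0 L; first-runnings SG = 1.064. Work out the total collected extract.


total = Σ (SG_i − 1)·1000·V_i
first = (1.064 − 1)·1000·13.0 = 832.0000
sparge = (1.009 − 1)·1000·10.0 = 90.0000
total = 832.0000 + 90.0000

922.0000 gravity·L


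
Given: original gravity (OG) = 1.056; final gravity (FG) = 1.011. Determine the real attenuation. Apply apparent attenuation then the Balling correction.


AA = (OG−FG)/(OG−1)·100;  RA = AA·0.8192
AA = (1.056 − 1.011)/(1.056 − 1)·100 = 80.3571
RA = 80.3571·0.8192

65.8286 %


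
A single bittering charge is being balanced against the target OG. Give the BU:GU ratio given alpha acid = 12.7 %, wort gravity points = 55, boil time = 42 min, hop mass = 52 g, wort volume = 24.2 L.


U = 1.65·0.000125^(GP/1000)·(1−e^(−0.04t))/4.15;  IBU = (α/100)·m·U·1000/V;  BU:GU = IBU/GP
U = 1.65·0.000125^(55/1000)·(1−e^(−0.04·42))/4.15 = 0.1973
IBU = (12.7/100)·52·0.1973·1000/24.2 = 53.8496
BU:GU = 53.8496/55

0.9791


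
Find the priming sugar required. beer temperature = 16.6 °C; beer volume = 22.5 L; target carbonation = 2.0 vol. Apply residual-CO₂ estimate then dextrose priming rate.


residual = 14.695·(0.01821 + 0.09011·e^(−0.04·T));  sugar = (target − residual)·4.0·V
residual = 14.695·(0.01821 + 0.09011·e^(−0.04·16.6)) = 0.9493
sugar = (2.0 − 0.9493)·4.0·22.5

94.5665 g


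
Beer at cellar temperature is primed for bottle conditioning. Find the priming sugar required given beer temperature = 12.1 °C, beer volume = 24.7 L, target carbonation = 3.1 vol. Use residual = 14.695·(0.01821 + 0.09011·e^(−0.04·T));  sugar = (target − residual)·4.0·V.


residual = 14.695·(0.01821 + 0.09011·e^(−0.04·12.1)) = 1.0837
sugar = (3.1 − 1.0837)·4.0·24.7

199.2107 g


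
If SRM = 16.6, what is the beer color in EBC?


EBC = SRM · 1.97
EBC = 16.6 · 1.97

32.7020 EBC


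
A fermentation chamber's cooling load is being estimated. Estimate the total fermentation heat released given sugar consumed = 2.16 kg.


Q = m_sugar · 590 kJ/kg
Q = 2.16 · 590

1274.4000 kJ


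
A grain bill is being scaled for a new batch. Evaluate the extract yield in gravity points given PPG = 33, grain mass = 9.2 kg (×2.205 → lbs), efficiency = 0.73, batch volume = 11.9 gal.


points = lbs × PPG × eff / vol
lbs = 9.2 × 2.205 = 20.2860
points = 20.2860 × 33 × 0.73 / 11.9

41.0664 points


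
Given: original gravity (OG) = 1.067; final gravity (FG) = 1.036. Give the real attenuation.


AA = (OG−FG)/(OG−1)·100;  RA = AA·0.8192
AA = (1.067 − 1.036)/(1.067 − 1)·100 = 46.2687
RA = 46.2687·0.8192

37.9033 %


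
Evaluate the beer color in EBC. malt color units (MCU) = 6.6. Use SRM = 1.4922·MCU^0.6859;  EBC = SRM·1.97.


SRM = 1.4922·6.6^0.6859 = 5.4444
EBC = 5.4444·1.97

10.7255 EBC


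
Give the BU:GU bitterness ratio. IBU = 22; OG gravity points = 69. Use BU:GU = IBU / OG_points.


BU:GU = 22 / 69

0.3188


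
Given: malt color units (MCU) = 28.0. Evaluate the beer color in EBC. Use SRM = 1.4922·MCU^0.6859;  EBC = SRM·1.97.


SRM = 1.4922·28.0^0.6859 = 14.6701
EBC = 14.6701·1.97

28.9001 EBC


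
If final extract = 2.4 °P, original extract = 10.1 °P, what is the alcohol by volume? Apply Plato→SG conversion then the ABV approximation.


SG = 259/(259 − P);  ABV = (OG − FG)·131.25
OG = 259/(259 − 10.1) = 1.0406
FG = 259/(259 − 2.4) = 1.0094
ABV = (1.0406 − 1.0094)·131.25

4.0983 % ABV


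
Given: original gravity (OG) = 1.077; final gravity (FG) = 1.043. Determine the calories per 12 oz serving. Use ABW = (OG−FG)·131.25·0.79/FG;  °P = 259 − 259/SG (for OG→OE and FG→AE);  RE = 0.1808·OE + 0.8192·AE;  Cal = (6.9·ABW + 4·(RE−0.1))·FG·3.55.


ABW = (1.077 − 1.043)·131.25·0.79/1.043 = 3.3800
OE = 259 − 259/1.077 = 18.5172 °P
AE = 259 − 259/1.043 = 10.6779 °P
RE = 0.1808·18.5172 + 0.8192·10.6779 = 12.0952 °P
Cal = (6.9·3.3800 + 4·(12.0952−0.1))·1.043·3.55

264.0102 kcal


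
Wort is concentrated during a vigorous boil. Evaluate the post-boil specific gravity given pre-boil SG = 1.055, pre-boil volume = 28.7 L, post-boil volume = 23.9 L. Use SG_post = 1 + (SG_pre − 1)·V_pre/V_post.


pts_pre = (1.055 − 1)·1000 = 55.0000
pts_post = 55.0000·28.7/23.9 = 66.0460
SG_post = 1 + 66.0460/1000

1.0660


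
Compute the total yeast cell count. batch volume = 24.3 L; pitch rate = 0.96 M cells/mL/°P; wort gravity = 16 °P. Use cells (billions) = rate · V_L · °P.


cells = 0.96 · 24.3 · 16

373.2480 billion cells


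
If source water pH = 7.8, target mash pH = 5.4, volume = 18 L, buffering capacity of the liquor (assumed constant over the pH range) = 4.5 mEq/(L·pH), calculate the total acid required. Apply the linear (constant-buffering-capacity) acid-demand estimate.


acid = buffering capacity · (pH_source − pH_target) · V
acid = 4.5 · (7.8 − 5.4) · 18

194.4000 mEq


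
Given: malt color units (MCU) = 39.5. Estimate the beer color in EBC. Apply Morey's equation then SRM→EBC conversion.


SRM = 1.4922·MCU^0.6859;  EBC = SRM·1.97
SRM = 1.4922·39.5^0.6859 = 18.5752
EBC = 18.5752·1.97

36.5931 EBC


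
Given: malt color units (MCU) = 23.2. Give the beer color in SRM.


SRM = 1.4922 · MCU^0.6859
SRM = 1.4922 · 23.2^0.6859

12.8948 SRM


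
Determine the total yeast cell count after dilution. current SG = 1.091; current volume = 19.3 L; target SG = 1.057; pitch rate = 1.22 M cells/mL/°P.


V_w = V·((SG_c−1)/(SG_t−1)−1);  °P = 259 − 259/SG_t;  cells = rate·(V+V_w)·°P
V_w = 19.3·((1.091−1)/(1.057−1)−1) = 11.5123
V_final = 19.3 + 11.5123 = 30.8123
°P = 259 − 259/1.057 = 13.9669
cells = 1.22·30.8123·13.9669

525.0290 billion cells


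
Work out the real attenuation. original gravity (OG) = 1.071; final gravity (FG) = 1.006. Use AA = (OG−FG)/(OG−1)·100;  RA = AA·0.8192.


AA = (1.071 − 1.006)/(1.071 − 1)·100 = 91.5493
RA = 91.5493·0.8192

74.9972 %


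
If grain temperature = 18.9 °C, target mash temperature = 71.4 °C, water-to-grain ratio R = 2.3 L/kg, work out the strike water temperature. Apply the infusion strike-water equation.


T_strike = (0.41/R)·(T_mash − T_grain) + T_mash
T_strike = (0.41/2.3)·(71.4 − 18.9) + 71.4

80.7587 °C


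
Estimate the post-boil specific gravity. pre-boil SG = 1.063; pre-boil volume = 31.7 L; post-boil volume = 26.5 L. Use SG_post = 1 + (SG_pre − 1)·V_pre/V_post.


pts_pre = (1.063 − 1)·1000 = 63.0000
pts_post = 63.0000·31.7/26.5 = 75.3623
SG_post = 1 + 75.3623/1000

1.0754


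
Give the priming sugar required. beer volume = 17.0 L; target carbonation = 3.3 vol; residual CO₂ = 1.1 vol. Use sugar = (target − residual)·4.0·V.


sugar = (3.3 − 1.1)·4.0·17.0

149.6000 g


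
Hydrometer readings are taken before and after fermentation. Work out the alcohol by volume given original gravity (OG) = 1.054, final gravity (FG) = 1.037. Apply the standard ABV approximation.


ABV = (OG − FG) · 131.25
ABV = (1.054 − 1.037) · 131.25

2.2313 % ABV


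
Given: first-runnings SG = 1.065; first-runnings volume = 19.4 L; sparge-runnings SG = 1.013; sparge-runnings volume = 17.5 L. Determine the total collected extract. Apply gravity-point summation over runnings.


total = Σ (SG_i − 1)·1000·V_i
first = (1.065 − 1)·1000·19.4 = 1261.0000
sparge = (1.013 − 1)·1000·17.5 = 227.5000
total = 1261.0000 + 227.5000

1488.5000 gravity·L


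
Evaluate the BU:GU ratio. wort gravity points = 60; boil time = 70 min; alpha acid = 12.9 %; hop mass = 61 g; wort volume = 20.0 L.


U = 1.65·0.000125^(GP/1000)·(1−e^(−0.04t))/4.15;  IBU = (α/100)·m·U·1000/V;  BU:GU = IBU/GP
U = 1.65·0.000125^(60/1000)·(1−e^(−0.04·70))/4.15 = 0.2178
IBU = (12.9/100)·61·0.2178·1000/20.0 = 85.6828
BU:GU = 85.6828/60

1.4280


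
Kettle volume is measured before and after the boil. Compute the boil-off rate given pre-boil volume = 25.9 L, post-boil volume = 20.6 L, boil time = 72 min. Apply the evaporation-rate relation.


rate = (V_pre − V_post) / (t_min/60)
rate = (25.9 − 20.6) / (72/60)

4.4167 L/hr


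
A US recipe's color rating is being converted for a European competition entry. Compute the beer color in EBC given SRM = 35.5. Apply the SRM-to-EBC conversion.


EBC = SRM · 1.97
EBC = 35.5 · 1.97

69.9350 EBC


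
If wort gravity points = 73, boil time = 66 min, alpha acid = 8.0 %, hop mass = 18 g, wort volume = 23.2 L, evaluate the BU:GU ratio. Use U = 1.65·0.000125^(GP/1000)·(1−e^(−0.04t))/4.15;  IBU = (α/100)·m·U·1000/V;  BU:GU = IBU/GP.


U = 1.65·0.000125^(73/1000)·(1−e^(−0.04·66))/4.15 = 0.1916
IBU = (8.0/100)·18·0.1916·1000/23.2 = 11.8914
BU:GU = 11.8914/73

0.1629


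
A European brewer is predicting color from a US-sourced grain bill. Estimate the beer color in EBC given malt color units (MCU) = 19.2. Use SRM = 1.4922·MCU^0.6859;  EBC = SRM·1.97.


SRM = 1.4922·19.2^0.6859 = 11.3251
EBC = 11.3251·1.97

22.3105 EBC


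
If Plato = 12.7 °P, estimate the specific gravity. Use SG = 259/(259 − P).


SG = 259/(259 − 12.7)

1.0516


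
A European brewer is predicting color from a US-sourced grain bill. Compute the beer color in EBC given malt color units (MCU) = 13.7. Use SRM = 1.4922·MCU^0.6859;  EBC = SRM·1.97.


SRM = 1.4922·13.7^0.6859 = 8.9847
EBC = 8.9847·1.97

17.6999 EBC


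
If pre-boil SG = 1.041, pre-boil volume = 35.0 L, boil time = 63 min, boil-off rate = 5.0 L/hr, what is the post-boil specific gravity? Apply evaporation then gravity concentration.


V_post = V_pre − rate·(t/60);  SG_post = 1 + (SG_pre−1)·V_pre/V_post
V_post = 35.0 − 5.0·(63/60) = 29.7500
SG_post = 1 + (1.041 − 1)·35.0/29.7500

1.0482


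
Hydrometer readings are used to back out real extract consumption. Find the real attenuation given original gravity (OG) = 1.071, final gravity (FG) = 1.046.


AA = (OG−FG)/(OG−1)·100;  RA = AA·0.8192
AA = (1.071 − 1.046)/(1.071 − 1)·100 = 35.2113
RA = 35.2113·0.8192

28.8451 %


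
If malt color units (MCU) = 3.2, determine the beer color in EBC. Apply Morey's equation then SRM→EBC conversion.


SRM = 1.4922·MCU^0.6859;  EBC = SRM·1.97
SRM = 1.4922·3.2^0.6859 = 3.3137
EBC = 3.3137·1.97

6.5279 EBC


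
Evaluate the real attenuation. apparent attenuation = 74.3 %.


RA = AA · 0.8192
RA = 74.3 · 0.8192

60.8666 %


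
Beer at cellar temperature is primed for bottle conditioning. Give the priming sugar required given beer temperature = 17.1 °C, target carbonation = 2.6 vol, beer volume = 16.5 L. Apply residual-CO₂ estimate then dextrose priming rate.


residual = 14.695·(0.01821 + 0.09011·e^(−0.04·T));  sugar = (target − residual)·4.0·V
residual = 14.695·(0.01821 + 0.09011·e^(−0.04·17.1)) = 0.9358
sugar = (2.6 − 0.9358)·4.0·16.5

109.8396 g


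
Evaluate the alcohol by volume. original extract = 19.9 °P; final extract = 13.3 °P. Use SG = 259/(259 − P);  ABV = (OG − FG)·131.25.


OG = 259/(259 − 19.9) = 1.0832
FG = 259/(259 − 13.3) = 1.0541
ABV = (1.0832 − 1.0541)·131.25

3.8191 % ABV


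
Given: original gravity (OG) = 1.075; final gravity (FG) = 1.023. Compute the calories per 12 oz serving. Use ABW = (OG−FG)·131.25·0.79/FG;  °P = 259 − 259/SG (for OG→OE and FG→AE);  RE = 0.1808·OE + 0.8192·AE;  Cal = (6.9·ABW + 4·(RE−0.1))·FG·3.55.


ABW = (1.075 − 1.023)·131.25·0.79/1.023 = 5.2705
OE = 259 − 259/1.075 = 18.0698 °P
AE = 259 − 259/1.023 = 5.8231 °P
RE = 0.1808·18.0698 + 0.8192·5.8231 = 8.0373 °P
Cal = (6.9·5.2705 + 4·(8.0373−0.1))·1.023·3.55

247.3725 kcal


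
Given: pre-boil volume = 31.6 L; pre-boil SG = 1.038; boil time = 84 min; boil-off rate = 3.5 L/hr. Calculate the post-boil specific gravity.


V_post = V_pre − rate·(t/60);  SG_post = 1 + (SG_pre−1)·V_pre/V_post
V_post = 31.6 − 3.5·(84/60) = 26.7000
SG_post = 1 + (1.038 − 1)·31.6/26.7000

1.0450


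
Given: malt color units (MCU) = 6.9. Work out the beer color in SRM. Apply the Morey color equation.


SRM = 1.4922 · MCU^0.6859
SRM = 1.4922 · 6.9^0.6859

5.6130 SRM


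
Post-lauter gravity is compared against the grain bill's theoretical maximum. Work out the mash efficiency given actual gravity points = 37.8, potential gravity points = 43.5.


efficiency = actual / potential × 100
efficiency = 37.8 / 43.5 × 100

86.8966 %


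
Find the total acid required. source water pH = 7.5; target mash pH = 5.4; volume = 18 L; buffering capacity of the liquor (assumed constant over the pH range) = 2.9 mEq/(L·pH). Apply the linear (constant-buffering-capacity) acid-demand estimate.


acid = buffering capacity · (pH_source − pH_target) · V
acid = 2.9 · (7.5 − 5.4) · 18

109.6200 mEq


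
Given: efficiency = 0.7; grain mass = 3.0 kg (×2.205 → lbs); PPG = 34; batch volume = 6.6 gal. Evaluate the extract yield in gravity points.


points = lbs × PPG × eff / vol
lbs = 3.0 × 2.205 = 6.6150
points = 6.6150 × 34 × 0.7 / 6.6

23.8541 points


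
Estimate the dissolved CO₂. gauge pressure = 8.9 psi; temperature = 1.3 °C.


vols = (P + 14.695)·(0.01821 + 0.09011·e^(−0.04·T))
vols = (8.9 + 14.695)·(0.01821 + 0.09011·e^(−0.04·1.3))

2.4481 volumes


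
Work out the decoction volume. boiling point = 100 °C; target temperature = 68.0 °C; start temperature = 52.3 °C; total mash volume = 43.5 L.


V_dec = V_total·(T_target − T_start)/(T_boil − T_start)
V_dec = 43.5·(68.0 − 52.3)/(100 − 52.3)

14.3176 L


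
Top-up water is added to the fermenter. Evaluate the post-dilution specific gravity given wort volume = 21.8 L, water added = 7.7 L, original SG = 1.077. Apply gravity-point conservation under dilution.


SG_new = 1 + (SG_old − 1)·V_old/(V_old + V_water)
pts = (1.077 − 1)·1000·21.8/(21.8 + 7.7) = 56.9017
SG_new = 1 + 56.9017/1000

1.0569


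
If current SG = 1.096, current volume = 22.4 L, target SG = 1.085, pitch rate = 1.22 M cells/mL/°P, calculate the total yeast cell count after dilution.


V_w = V·((SG_c−1)/(SG_t−1)−1);  °P = 259 − 259/SG_t;  cells = rate·(V+V_w)·°P
V_w = 22.4·((1.096−1)/(1.085−1)−1) = 2.8988
V_final = 22.4 + 2.8988 = 25.2988
°P = 259 − 259/1.085 = 20.2903
cells = 1.22·25.2988·20.2903

626.2520 billion cells


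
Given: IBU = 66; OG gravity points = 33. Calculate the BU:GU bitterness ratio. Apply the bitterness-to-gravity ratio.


BU:GU = IBU / OG_points
BU:GU = 66 / 33

2.0000


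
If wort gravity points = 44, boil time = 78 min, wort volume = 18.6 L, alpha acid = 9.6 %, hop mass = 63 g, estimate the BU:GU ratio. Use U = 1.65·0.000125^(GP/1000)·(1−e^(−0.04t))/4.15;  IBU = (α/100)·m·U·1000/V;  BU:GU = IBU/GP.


U = 1.65·0.000125^(44/1000)·(1−e^(−0.04·78))/4.15 = 0.2559
IBU = (9.6/100)·63·0.2559·1000/18.6 = 83.2119
BU:GU = 83.2119/44

1.8912


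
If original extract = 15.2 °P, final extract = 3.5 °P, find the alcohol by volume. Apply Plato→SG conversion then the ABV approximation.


SG = 259/(259 − P);  ABV = (OG − FG)·131.25
OG = 259/(259 − 15.2) = 1.0623
FG = 259/(259 − 3.5) = 1.0137
ABV = (1.0623 − 1.0137)·131.25

6.3850 % ABV


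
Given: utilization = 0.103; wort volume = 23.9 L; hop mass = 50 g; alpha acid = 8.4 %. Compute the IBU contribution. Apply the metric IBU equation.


IBU = (α/100)·mass·U·1000 / V
IBU = (8.4/100)·50·0.103·1000 / 23.9

18.1004 IBU


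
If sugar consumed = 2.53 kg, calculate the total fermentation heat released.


Q = m_sugar · 590 kJ/kg
Q = 2.53 · 590

1492.7000 kJ


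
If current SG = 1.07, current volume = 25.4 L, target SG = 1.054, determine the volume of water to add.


V_water = V·((SG_curr − 1)/(SG_target − 1) − 1)
V_water = 25.4·((1.07 − 1)/(1.054 − 1) − 1)

7.5259 L


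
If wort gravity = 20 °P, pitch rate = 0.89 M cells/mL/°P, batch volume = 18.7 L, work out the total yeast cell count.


cells (billions) = rate · V_L · °P
cells = 0.89 · 18.7 · 20

332.8600 billion cells


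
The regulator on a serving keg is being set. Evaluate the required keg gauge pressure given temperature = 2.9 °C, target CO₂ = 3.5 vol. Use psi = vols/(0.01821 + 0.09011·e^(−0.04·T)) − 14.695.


psi = 3.5/(0.01821 + 0.09011·e^(−0.04·2.9)) − 14.695

20.8558 psi


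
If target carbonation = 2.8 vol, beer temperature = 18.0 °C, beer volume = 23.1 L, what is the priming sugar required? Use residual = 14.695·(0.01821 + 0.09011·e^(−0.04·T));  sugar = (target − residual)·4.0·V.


residual = 14.695·(0.01821 + 0.09011·e^(−0.04·18.0)) = 0.9121
sugar = (2.8 − 0.9121)·4.0·23.1

174.4385 g


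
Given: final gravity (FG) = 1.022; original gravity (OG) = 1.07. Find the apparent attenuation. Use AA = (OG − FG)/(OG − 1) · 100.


AA = (1.07 − 1.022)/(1.07 − 1) · 100

68.5714 %


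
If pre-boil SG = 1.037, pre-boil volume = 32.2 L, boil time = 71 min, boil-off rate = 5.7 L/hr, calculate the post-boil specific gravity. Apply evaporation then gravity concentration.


V_post = V_pre − rate·(t/60);  SG_post = 1 + (SG_pre−1)·V_pre/V_post
V_post = 32.2 − 5.7·(71/60) = 25.4550
SG_post = 1 + (1.037 − 1)·32.2/25.4550

1.0468


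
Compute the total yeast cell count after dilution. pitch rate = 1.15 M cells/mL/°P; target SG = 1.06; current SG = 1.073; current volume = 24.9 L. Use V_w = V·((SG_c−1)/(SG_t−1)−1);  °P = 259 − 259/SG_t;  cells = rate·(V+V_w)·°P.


V_w = 24.9·((1.073−1)/(1.06−1)−1) = 5.3950
V_final = 24.9 + 5.3950 = 30.2950
°P = 259 − 259/1.06 = 14.6604
cells = 1.15·30.2950·14.6604

510.7566 billion cells


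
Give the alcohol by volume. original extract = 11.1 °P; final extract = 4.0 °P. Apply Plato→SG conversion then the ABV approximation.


SG = 259/(259 − P);  ABV = (OG − FG)·131.25
OG = 259/(259 − 11.1) = 1.0448
FG = 259/(259 − 4.0) = 1.0157
ABV = (1.0448 − 1.0157)·131.25

3.8180 % ABV


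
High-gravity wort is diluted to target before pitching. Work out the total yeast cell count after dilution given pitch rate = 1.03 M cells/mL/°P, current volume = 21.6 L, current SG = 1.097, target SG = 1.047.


V_w = V·((SG_c−1)/(SG_t−1)−1);  °P = 259 − 259/SG_t;  cells = rate·(V+V_w)·°P
V_w = 21.6·((1.097−1)/(1.047−1)−1) = 22.9787
V_final = 21.6 + 22.9787 = 44.5787
°P = 259 − 259/1.047 = 11.6266
cells = 1.03·44.5787·11.6266

533.8458 billion cells


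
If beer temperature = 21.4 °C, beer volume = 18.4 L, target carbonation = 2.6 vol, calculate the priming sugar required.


residual = 14.695·(0.01821 + 0.09011·e^(−0.04·T));  sugar = (target − residual)·4.0·V
residual = 14.695·(0.01821 + 0.09011·e^(−0.04·21.4)) = 0.8302
sugar = (2.6 − 0.8302)·4.0·18.4

130.2588 g


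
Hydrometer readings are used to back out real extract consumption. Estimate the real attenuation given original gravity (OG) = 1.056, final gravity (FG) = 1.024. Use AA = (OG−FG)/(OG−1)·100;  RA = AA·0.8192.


AA = (1.056 − 1.024)/(1.056 − 1)·100 = 57.1429
RA = 57.1429·0.8192

46.8114 %


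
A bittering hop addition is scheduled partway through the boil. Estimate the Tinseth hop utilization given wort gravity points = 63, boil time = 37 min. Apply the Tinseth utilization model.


U = 1.65·0.000125^(GP/1000) · (1 − e^(−0.04·t))/4.15
bigness = 1.65·0.000125^(63/1000) = 0.9367
boil_factor = (1 − e^(−0.04·37))/4.15 = 0.1861
U = 0.9367 · 0.1861

0.1743


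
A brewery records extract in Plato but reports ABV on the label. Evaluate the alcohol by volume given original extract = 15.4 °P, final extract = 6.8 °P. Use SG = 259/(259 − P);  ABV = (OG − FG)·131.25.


OG = 259/(259 − 15.4) = 1.0632
FG = 259/(259 − 6.8) = 1.0270
ABV = (1.0632 − 1.0270)·131.25

4.7586 % ABV


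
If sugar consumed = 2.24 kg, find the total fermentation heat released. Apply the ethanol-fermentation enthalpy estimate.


Q = m_sugar · 590 kJ/kg
Q = 2.24 · 590

1321.6000 kJ


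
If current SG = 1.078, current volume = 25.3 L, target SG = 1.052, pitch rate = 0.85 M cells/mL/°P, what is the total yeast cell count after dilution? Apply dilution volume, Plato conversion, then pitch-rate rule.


V_w = V·((SG_c−1)/(SG_t−1)−1);  °P = 259 − 259/SG_t;  cells = rate·(V+V_w)·°P
V_w = 25.3·((1.078−1)/(1.052−1)−1) = 12.6500
V_final = 25.3 + 12.6500 = 37.9500
°P = 259 − 259/1.052 = 12.8023
cells = 0.85·37.9500·12.8023

412.9696 billion cells


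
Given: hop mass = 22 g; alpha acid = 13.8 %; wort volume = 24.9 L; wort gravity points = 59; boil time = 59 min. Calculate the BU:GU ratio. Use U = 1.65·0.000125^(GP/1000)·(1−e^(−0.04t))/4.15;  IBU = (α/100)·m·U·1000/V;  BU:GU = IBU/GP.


U = 1.65·0.000125^(59/1000)·(1−e^(−0.04·59))/4.15 = 0.2119
IBU = (13.8/100)·22·0.2119·1000/24.9 = 25.8335
BU:GU = 25.8335/59

0.4379


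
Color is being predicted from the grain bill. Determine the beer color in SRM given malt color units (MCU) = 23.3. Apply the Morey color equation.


SRM = 1.4922 · MCU^0.6859
SRM = 1.4922 · 23.3^0.6859

12.9329 SRM


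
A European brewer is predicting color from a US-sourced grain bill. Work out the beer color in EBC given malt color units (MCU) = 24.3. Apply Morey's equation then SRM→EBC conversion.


SRM = 1.4922·MCU^0.6859;  EBC = SRM·1.97
SRM = 1.4922·24.3^0.6859 = 13.3111
EBC = 13.3111·1.97

26.2229 EBC


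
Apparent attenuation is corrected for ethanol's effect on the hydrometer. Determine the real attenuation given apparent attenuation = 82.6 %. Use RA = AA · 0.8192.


RA = 82.6 · 0.8192

67.6659 %


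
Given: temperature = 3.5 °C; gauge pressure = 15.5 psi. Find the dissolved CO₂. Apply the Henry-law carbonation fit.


vols = (P + 14.695)·(0.01821 + 0.09011·e^(−0.04·T))
vols = (15.5 + 14.695)·(0.01821 + 0.09011·e^(−0.04·3.5))

2.9153 volumes


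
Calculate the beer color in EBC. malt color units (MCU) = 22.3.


SRM = 1.4922·MCU^0.6859;  EBC = SRM·1.97
SRM = 1.4922·22.3^0.6859 = 12.5496
EBC = 12.5496·1.97

24.7227 EBC


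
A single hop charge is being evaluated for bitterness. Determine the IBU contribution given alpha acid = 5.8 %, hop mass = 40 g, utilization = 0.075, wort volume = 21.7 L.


IBU = (α/100)·mass·U·1000 / V
IBU = (5.8/100)·40·0.075·1000 / 21.7

8.0184 IBU


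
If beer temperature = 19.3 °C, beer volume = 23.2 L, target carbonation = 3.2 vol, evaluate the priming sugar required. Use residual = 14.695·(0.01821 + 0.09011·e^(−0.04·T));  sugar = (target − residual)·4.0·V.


residual = 14.695·(0.01821 + 0.09011·e^(−0.04·19.3)) = 0.8795
sugar = (3.2 − 0.8795)·4.0·23.2

215.3445 g


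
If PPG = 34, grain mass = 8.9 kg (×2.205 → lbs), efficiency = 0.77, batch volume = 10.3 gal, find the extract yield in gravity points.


points = lbs × PPG × eff / vol
lbs = 8.9 × 2.205 = 19.6245
points = 19.6245 × 34 × 0.77 / 10.3

49.8805 points


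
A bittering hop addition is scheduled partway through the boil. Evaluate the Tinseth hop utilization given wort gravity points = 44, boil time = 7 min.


U = 1.65·0.000125^(GP/1000) · (1 − e^(−0.04·t))/4.15
bigness = 1.65·0.000125^(44/1000) = 1.1111
boil_factor = (1 − e^(−0.04·7))/4.15 = 0.0588
U = 1.1111 · 0.0588

0.0654


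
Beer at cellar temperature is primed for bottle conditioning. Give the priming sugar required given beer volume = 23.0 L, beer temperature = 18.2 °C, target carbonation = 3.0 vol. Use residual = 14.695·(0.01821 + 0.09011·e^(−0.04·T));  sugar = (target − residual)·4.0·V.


residual = 14.695·(0.01821 + 0.09011·e^(−0.04·18.2)) = 0.9070
sugar = (3.0 − 0.9070)·4.0·23.0

192.5559 g


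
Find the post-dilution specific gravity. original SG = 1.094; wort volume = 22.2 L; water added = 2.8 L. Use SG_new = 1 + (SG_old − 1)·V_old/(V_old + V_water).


pts = (1.094 − 1)·1000·22.2/(22.2 + 2.8) = 83.4720
SG_new = 1 + 83.4720/1000

1.0835


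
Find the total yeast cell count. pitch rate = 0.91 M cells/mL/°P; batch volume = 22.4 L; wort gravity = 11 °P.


cells (billions) = rate · V_L · °P
cells = 0.91 · 22.4 · 11

224.2240 billion cells


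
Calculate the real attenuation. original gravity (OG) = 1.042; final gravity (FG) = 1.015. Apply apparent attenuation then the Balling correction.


AA = (OG−FG)/(OG−1)·100;  RA = AA·0.8192
AA = (1.042 − 1.015)/(1.042 − 1)·100 = 64.2857
RA = 64.2857·0.8192

52.6629 %


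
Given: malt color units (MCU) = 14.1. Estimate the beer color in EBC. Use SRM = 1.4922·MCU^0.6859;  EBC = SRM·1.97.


SRM = 1.4922·14.1^0.6859 = 9.1638
EBC = 9.1638·1.97

18.0527 EBC


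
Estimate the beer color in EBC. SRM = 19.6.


EBC = SRM · 1.97
EBC = 19.6 · 1.97

38.6120 EBC


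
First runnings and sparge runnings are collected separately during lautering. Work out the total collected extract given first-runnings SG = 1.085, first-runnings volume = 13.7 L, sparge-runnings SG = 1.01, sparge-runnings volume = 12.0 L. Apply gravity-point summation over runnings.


total = Σ (SG_i − 1)·1000·V_i
first = (1.085 − 1)·1000·13.7 = 1164.5000
sparge = (1.01 − 1)·1000·12.0 = 120.0000
total = 1164.5000 + 120.0000

1284.5000 gravity·L


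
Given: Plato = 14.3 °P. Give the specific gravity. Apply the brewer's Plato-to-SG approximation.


SG = 259/(259 − P)
SG = 259/(259 − 14.3)

1.0584


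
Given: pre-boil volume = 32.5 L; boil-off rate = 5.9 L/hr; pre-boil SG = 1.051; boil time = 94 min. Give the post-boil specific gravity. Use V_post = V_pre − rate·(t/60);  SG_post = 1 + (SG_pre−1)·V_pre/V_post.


V_post = 32.5 − 5.9·(94/60) = 23.2567
SG_post = 1 + (1.051 − 1)·32.5/23.2567

1.0713


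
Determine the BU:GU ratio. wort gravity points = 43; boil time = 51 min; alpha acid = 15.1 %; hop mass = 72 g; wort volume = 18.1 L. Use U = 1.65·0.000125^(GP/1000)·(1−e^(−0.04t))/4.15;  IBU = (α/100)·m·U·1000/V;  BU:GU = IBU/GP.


U = 1.65·0.000125^(43/1000)·(1−e^(−0.04·51))/4.15 = 0.2350
IBU = (15.1/100)·72·0.2350·1000/18.1 = 141.1688
BU:GU = 141.1688/43

3.2830


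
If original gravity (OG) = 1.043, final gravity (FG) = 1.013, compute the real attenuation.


AA = (OG−FG)/(OG−1)·100;  RA = AA·0.8192
AA = (1.043 − 1.013)/(1.043 − 1)·100 = 69.7674
RA = 69.7674·0.8192

57.1535 %


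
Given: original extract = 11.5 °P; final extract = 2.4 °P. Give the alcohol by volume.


SG = 259/(259 − P);  ABV = (OG − FG)·131.25
OG = 259/(259 − 11.5) = 1.0465
FG = 259/(259 − 2.4) = 1.0094
ABV = (1.0465 − 1.0094)·131.25

4.8709 % ABV


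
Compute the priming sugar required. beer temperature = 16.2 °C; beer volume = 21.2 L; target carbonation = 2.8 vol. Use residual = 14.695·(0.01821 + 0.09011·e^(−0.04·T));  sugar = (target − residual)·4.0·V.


residual = 14.695·(0.01821 + 0.09011·e^(−0.04·16.2)) = 0.9603
sugar = (2.8 − 0.9603)·4.0·21.2

156.0103 g


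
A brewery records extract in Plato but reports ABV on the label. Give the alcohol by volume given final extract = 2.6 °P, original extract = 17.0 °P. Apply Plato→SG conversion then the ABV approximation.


SG = 259/(259 − P);  ABV = (OG − FG)·131.25
OG = 259/(259 − 17.0) = 1.0702
FG = 259/(259 − 2.6) = 1.0101
ABV = (1.0702 − 1.0101)·131.25

7.8891 % ABV


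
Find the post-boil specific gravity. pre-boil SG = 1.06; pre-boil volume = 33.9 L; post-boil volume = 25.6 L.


SG_post = 1 + (SG_pre − 1)·V_pre/V_post
pts_pre = (1.06 − 1)·1000 = 60.0000
pts_post = 60.0000·33.9/25.6 = 79.4531
SG_post = 1 + 79.4531/1000

1.0795


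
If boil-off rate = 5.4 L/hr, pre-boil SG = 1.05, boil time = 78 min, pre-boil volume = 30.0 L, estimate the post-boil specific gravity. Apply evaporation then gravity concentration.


V_post = V_pre − rate·(t/60);  SG_post = 1 + (SG_pre−1)·V_pre/V_post
V_post = 30.0 − 5.4·(78/60) = 22.9800
SG_post = 1 + (1.05 − 1)·30.0/22.9800

1.0653


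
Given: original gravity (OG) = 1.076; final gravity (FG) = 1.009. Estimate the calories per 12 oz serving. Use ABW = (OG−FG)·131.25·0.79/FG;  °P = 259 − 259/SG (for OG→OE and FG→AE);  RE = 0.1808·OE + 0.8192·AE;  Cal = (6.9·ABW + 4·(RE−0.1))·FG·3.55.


ABW = (1.076 − 1.009)·131.25·0.79/1.009 = 6.8851
OE = 259 − 259/1.076 = 18.2937 °P
AE = 259 − 259/1.009 = 2.3102 °P
RE = 0.1808·18.2937 + 0.8192·2.3102 = 5.2000 °P
Cal = (6.9·6.8851 + 4·(5.2000−0.1))·1.009·3.55

243.2404 kcal


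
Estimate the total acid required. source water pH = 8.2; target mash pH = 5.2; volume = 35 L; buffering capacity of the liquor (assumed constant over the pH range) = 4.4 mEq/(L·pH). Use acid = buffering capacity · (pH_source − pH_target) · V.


acid = 4.4 · (8.2 − 5.2) · 35

462.0000 mEq


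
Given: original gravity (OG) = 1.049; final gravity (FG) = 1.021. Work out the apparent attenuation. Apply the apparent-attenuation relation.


AA = (OG − FG)/(OG − 1) · 100
AA = (1.049 − 1.021)/(1.049 − 1) · 100

57.1429 %


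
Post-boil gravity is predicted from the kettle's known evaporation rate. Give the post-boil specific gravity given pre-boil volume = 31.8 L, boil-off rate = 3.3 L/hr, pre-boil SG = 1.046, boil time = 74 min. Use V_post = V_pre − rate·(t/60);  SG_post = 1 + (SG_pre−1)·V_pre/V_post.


V_post = 31.8 − 3.3·(74/60) = 27.7300
SG_post = 1 + (1.046 − 1)·31.8/27.7300

1.0528


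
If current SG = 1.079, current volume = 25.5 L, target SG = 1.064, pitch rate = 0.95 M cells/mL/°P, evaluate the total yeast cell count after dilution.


V_w = V·((SG_c−1)/(SG_t−1)−1);  °P = 259 − 259/SG_t;  cells = rate·(V+V_w)·°P
V_w = 25.5·((1.079−1)/(1.064−1)−1) = 5.9766
V_final = 25.5 + 5.9766 = 31.4766
°P = 259 − 259/1.064 = 15.5789
cells = 0.95·31.4766·15.5789

465.8531 billion cells


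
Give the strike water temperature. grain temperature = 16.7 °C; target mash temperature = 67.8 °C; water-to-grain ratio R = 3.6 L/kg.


T_strike = (0.41/R)·(T_mash − T_grain) + T_mash
T_strike = (0.41/3.6)·(67.8 − 16.7) + 67.8

73.6197 °C


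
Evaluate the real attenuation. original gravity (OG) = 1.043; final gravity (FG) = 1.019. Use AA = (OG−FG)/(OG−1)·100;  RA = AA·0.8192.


AA = (1.043 − 1.019)/(1.043 − 1)·100 = 55.8140
RA = 55.8140·0.8192

45.7228 %


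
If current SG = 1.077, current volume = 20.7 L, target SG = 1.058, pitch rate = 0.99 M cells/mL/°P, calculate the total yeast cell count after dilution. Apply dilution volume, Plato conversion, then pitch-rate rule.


V_w = V·((SG_c−1)/(SG_t−1)−1);  °P = 259 − 259/SG_t;  cells = rate·(V+V_w)·°P
V_w = 20.7·((1.077−1)/(1.058−1)−1) = 6.7810
V_final = 20.7 + 6.7810 = 27.4810
°P = 259 − 259/1.058 = 14.1985
cells = 0.99·27.4810·14.1985

386.2872 billion cells


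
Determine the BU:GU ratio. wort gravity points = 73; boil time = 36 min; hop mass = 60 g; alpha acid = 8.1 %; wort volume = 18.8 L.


U = 1.65·0.000125^(GP/1000)·(1−e^(−0.04t))/4.15;  IBU = (α/100)·m·U·1000/V;  BU:GU = IBU/GP
U = 1.65·0.000125^(73/1000)·(1−e^(−0.04·36))/4.15 = 0.1574
IBU = (8.1/100)·60·0.1574·1000/18.8 = 40.6962
BU:GU = 40.6962/73

0.5575


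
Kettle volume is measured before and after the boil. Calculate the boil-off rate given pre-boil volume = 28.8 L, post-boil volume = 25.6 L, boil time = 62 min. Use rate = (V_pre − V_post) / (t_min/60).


rate = (28.8 − 25.6) / (62/60)

3.0968 L/hr


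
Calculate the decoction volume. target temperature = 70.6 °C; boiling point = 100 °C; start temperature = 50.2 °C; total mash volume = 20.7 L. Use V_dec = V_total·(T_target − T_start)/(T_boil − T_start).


V_dec = 20.7·(70.6 − 50.2)/(100 − 50.2)

8.4795 L


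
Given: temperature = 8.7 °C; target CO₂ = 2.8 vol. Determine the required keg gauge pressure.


psi = vols/(0.01821 + 0.09011·e^(−0.04·T)) − 14.695
psi = 2.8/(0.01821 + 0.09011·e^(−0.04·8.7)) − 14.695

19.5195 psi
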